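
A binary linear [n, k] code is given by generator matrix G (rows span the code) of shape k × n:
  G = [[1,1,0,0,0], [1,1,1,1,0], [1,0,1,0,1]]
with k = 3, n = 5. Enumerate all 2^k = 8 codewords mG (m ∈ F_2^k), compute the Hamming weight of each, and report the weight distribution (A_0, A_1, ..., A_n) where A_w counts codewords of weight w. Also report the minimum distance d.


Weight distribution: A_0 = 1, A_2 = 2, A_3 = 4, A_4 = 1. Minimum distance d = 2.

Enumerate all 2^3 = 8 messages m ∈ F_2^3.
For each, compute codeword c = mG in F_2^5, then tally its weight.
  m = 000 → c = 00000, weight = 0.
  m = 100 → c = 11000, weight = 2.
  m = 010 → c = 11110, weight = 4.
  m = 110 → c = 00110, weight = 2.
  m = 001 → c = 10101, weight = 3.
  m = 101 → c = 01101, weight = 3.
  m = 011 → c = 01011, weight = 3.
  m = 111 → c = 10011, weight = 3.
Tally weights:
  weight 0: 1 codewords.
  weight 2: 2 codewords.
  weight 3: 4 codewords.
  weight 4: 1 codewords.
Minimum distance d = smallest w > 0 with A_w > 0 = 2.
Sanity: Σ A_w = 8 = 2^3 = 8 ✓.


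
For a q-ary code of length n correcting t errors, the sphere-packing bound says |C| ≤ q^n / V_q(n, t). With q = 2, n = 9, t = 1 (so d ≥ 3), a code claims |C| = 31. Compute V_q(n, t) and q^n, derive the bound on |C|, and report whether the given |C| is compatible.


V_q(n, t) = 10, q^n = 512, Hamming bound = 51, |C| = 31 ≤ bound (satisfied).

Step 1: Compute V_q(n, t) = Σ_{j=0}^1 C(n, j) (q−1)^j.
  j = 0: C(9,0)·(1)^0 = 1·1 = 1.
  j = 1: C(9,1)·(1)^1 = 9·1 = 9.
  V_q(n, t) = 1 + 9 = 10.
Step 2: q^n = 2^9 = 512.
Step 3: Hamming bound ⌊q^n / V_q(n,t)⌋ = ⌊512/10⌋ = 51.
Step 4: Compare |C| = 31 to 51: satisfied.
The claimed |C| lies below the Hamming bound.


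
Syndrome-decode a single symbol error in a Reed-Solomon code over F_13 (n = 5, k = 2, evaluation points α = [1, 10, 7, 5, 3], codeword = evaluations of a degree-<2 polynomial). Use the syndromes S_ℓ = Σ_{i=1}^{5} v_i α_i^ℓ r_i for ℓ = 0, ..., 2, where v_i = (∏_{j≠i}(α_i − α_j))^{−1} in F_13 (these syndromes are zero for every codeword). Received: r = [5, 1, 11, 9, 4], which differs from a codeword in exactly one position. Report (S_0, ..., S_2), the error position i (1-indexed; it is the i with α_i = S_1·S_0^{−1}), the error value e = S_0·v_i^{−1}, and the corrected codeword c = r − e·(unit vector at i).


S = (2, 6, 5), error at position 5, error magnitude e = 10, c = [5, 1, 11, 9, 7].

Step 1: column multipliers v_i = (∏_{j≠i}(α_i − α_j))^{−1} mod 13.
  i = 1 (α = 1): (1−10)(1−7)(1−5)(1−3) = (−9)·(−6)·(−4)·(−2) = 432 ≡ 3, so v_1 = 3^{−1} = 9 (mod 13).
  i = 2 (α = 10): (10−1)(10−7)(10−5)(10−3) = 9·3·5·7 = 945 ≡ 9, so v_2 = 9^{−1} = 3 (mod 13).
  i = 3 (α = 7): (7−1)(7−10)(7−5)(7−3) = 6·(−3)·2·4 = −144 ≡ 12, so v_3 = 12^{−1} = 12 (mod 13).
  i = 4 (α = 5): (5−1)(5−10)(5−7)(5−3) = 4·(−5)·(−2)·2 = 80 ≡ 2, so v_4 = 2^{−1} = 7 (mod 13).
  i = 5 (α = 3): (3−1)(3−10)(3−7)(3−5) = 2·(−7)·(−4)·(−2) = −112 ≡ 5, so v_5 = 5^{−1} = 8 (mod 13).
  v = [9, 3, 12, 7, 8].
Step 2: syndromes of r = [5, 1, 11, 9, 4] (all sums mod 13).
  S_0 = Σ v_i r_i = 9·5 + 3·1 + 12·11 + 7·9 + 8·4 = 275 ≡ 2.
  S_1 = Σ v_i α_i r_i = 9·1·5 + 3·10·1 + 12·7·11 + 7·5·9 + 8·3·4 = 1410 ≡ 6.
  α_i^2 mod 13 = [1, 9, 10, 12, 9].
  S_2 = Σ v_i α_i^2 r_i = 9·1·5 + 3·9·1 + 12·10·11 + 7·12·9 + 8·9·4 = 2436 ≡ 5.
  S = (2, 6, 5) ≠ 0, so r is not a codeword (an error is present).
Step 3: locate the error. For a single error e at position i, S_ℓ = v_i·e·α_i^ℓ, so α_err = S_1/S_0.
  S_0^{−1} = 2^{−1} = 7 (mod 13), so α_err = 6·7 = 42 ≡ 3 = α_5. Error position i = 5.
  Consistency check: S_2/S_1 = 5·11 = 55 ≡ 3 = α_err ✓ (single-error assumption holds).
Step 4: error magnitude e = S_0/v_5 = S_0·∏_{j≠5}(α_5 − α_j) = 2·5 = 10 ≡ 10 (mod 13).
Step 5: correct position 5: c_5 = r_5 − e = 4 − 10 ≡ 7 (mod 13). Hence c = [5, 1, 11, 9, 7].
  Check: interpolating c through the α_i gives m(x) = 4 + 1·x (degree < 2) with m(α_i) = c_i for every i, so c is indeed a codeword.


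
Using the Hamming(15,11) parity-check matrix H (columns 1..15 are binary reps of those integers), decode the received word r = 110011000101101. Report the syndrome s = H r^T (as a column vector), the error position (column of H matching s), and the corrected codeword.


s = (0, 1, 0, 0)^T, error position = 4, corrected codeword c = 110111000101101

Compute s = H r^T mod 2 one row at a time:
  s_1 = 0 + 0 + 1 + 0 + 1 + 1 + 0 + 1 = 4 ≡ 0 (mod 2).
  s_2 = 0 + 1 + 1 + 0 + 1 + 1 + 0 + 1 = 5 ≡ 1 (mod 2).
  s_3 = 1 + 0 + 1 + 0 + 1 + 0 + 0 + 1 = 4 ≡ 0 (mod 2).
  s_4 = 1 + 0 + 1 + 0 + 0 + 0 + 1 + 1 = 4 ≡ 0 (mod 2).
s = (0, 1, 0, 0)^T — this equals column 4 of H (binary 0100), so error is at position 4.
Correct: flip bit 4 of r = 110011000101101 to get c = 110111000101101.


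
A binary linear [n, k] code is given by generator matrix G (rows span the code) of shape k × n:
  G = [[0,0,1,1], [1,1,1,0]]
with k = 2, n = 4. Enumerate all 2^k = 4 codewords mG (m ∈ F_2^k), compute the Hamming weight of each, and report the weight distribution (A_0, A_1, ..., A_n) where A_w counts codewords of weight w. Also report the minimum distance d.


Weight distribution: A_0 = 1, A_2 = 1, A_3 = 2. Minimum distance d = 2.

Enumerate all 2^2 = 4 messages m ∈ F_2^2.
For each, compute codeword c = mG in F_2^4, then tally its weight.
  m = 00 → c = 0000, weight = 0.
  m = 10 → c = 0011, weight = 2.
  m = 01 → c = 1110, weight = 3.
  m = 11 → c = 1101, weight = 3.
Tally weights:
  weight 0: 1 codewords.
  weight 2: 1 codewords.
  weight 3: 2 codewords.
Minimum distance d = smallest w > 0 with A_w > 0 = 2.
Sanity: Σ A_w = 4 = 2^2 = 4 ✓.


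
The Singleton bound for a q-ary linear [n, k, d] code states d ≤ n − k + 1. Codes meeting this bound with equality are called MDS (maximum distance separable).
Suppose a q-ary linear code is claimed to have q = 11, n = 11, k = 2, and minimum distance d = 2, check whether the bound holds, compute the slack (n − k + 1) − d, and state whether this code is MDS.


Singleton RHS = n − k + 1 = 10, slack = 8, bound satisfied, not MDS.

Singleton bound: d ≤ n − k + 1.
Here n = 11, k = 2, so n − k + 1 = 10.
Given d = 2, check d ≤ 10: YES.
Slack = (n − k + 1) − d = 8.
The code is NOT MDS (slack = 8 > 0).
Description: the claimed parameters are [11, 2, 2]_11; such a code would be non-MDS.


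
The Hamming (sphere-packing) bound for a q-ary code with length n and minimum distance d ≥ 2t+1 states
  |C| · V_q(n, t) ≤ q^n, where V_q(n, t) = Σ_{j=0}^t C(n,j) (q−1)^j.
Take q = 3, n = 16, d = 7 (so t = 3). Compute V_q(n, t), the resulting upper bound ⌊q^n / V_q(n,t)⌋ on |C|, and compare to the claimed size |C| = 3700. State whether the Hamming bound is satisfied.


V_q(n, t) = 4993, q^n = 43046721, Hamming bound = 8621, |C| = 3700 ≤ bound (satisfied).

Step 1: Compute V_q(n, t) = Σ_{j=0}^3 C(n, j) (q−1)^j.
  j = 0: C(16,0)·(2)^0 = 1·1 = 1.
  j = 1: C(16,1)·(2)^1 = 16·2 = 32.
  j = 2: C(16,2)·(2)^2 = 120·4 = 480.
  j = 3: C(16,3)·(2)^3 = 560·8 = 4480.
  V_q(n, t) = 1 + 32 + 480 + 4480 = 4993.
Step 2: q^n = 3^16 = 43046721.
Step 3: Hamming bound ⌊q^n / V_q(n,t)⌋ = ⌊43046721/4993⌋ = 8621.
Step 4: Compare |C| = 3700 to 8621: satisfied.
The claimed |C| lies below the Hamming bound.


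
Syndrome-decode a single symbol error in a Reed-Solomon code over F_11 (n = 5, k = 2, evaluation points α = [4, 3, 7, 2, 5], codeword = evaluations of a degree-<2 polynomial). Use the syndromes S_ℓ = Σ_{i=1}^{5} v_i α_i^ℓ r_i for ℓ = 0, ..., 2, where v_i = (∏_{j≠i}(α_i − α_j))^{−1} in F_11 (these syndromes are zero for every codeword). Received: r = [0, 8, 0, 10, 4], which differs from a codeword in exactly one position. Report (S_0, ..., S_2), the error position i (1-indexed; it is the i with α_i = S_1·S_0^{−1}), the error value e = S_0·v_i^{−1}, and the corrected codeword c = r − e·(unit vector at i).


S = (10, 7, 6), error at position 1, error magnitude e = 5, c = [6, 8, 0, 10, 4].

Step 1: column multipliers v_i = (∏_{j≠i}(α_i − α_j))^{−1} mod 11.
  i = 1 (α = 4): (4−3)(4−7)(4−2)(4−5) = 1·(−3)·2·(−1) = 6 ≡ 6, so v_1 = 6^{−1} = 2 (mod 11).
  i = 2 (α = 3): (3−4)(3−7)(3−2)(3−5) = (−1)·(−4)·1·(−2) = −8 ≡ 3, so v_2 = 3^{−1} = 4 (mod 11).
  i = 3 (α = 7): (7−4)(7−3)(7−2)(7−5) = 3·4·5·2 = 120 ≡ 10, so v_3 = 10^{−1} = 10 (mod 11).
  i = 4 (α = 2): (2−4)(2−3)(2−7)(2−5) = (−2)·(−1)·(−5)·(−3) = 30 ≡ 8, so v_4 = 8^{−1} = 7 (mod 11).
  i = 5 (α = 5): (5−4)(5−3)(5−7)(5−2) = 1·2·(−2)·3 = −12 ≡ 10, so v_5 = 10^{−1} = 10 (mod 11).
  v = [2, 4, 10, 7, 10].
Step 2: syndromes of r = [0, 8, 0, 10, 4] (all sums mod 11).
  S_0 = Σ v_i r_i = 2·0 + 4·8 + 10·0 + 7·10 + 10·4 = 142 ≡ 10.
  S_1 = Σ v_i α_i r_i = 2·4·0 + 4·3·8 + 10·7·0 + 7·2·10 + 10·5·4 = 436 ≡ 7.
  α_i^2 mod 11 = [5, 9, 5, 4, 3].
  S_2 = Σ v_i α_i^2 r_i = 2·5·0 + 4·9·8 + 10·5·0 + 7·4·10 + 10·3·4 = 688 ≡ 6.
  S = (10, 7, 6) ≠ 0, so r is not a codeword (an error is present).
Step 3: locate the error. For a single error e at position i, S_ℓ = v_i·e·α_i^ℓ, so α_err = S_1/S_0.
  S_0^{−1} = 10^{−1} = 10 (mod 11), so α_err = 7·10 = 70 ≡ 4 = α_1. Error position i = 1.
  Consistency check: S_2/S_1 = 6·8 = 48 ≡ 4 = α_err ✓ (single-error assumption holds).
Step 4: error magnitude e = S_0/v_1 = S_0·∏_{j≠1}(α_1 − α_j) = 10·6 = 60 ≡ 5 (mod 11).
Step 5: correct position 1: c_1 = r_1 − e = 0 − 5 ≡ 6 (mod 11). Hence c = [6, 8, 0, 10, 4].
  Check: interpolating c through the α_i gives m(x) = 3 + 9·x (degree < 2) with m(α_i) = c_i for every i, so c is indeed a codeword.


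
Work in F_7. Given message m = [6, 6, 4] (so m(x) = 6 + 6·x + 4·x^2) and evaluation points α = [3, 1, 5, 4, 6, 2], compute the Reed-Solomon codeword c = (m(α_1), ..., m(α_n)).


c = [4, 2, 3, 3, 4, 6]

Message polynomial: m(x) = 6 + 6·x + 4·x^2 (mod 7).
For each evaluation point α_i, compute m(α_i) mod 7:
  α_1 = 3: Horner steps 4 → 4 → 4, so m(3) = 4.
  α_2 = 1: Horner steps 4 → 3 → 2, so m(1) = 2.
  α_3 = 5: Horner steps 4 → 5 → 3, so m(5) = 3.
  α_4 = 4: Horner steps 4 → 1 → 3, so m(4) = 3.
  α_5 = 6: Horner steps 4 → 2 → 4, so m(6) = 4.
  α_6 = 2: Horner steps 4 → 0 → 6, so m(2) = 6.
Codeword c = [4, 2, 3, 3, 4, 6] ∈ F_7^6.


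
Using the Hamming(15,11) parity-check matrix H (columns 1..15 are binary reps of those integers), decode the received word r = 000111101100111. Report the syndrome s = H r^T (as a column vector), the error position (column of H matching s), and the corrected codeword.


s = (1, 1, 1, 1)^T, error position = 15, corrected codeword c = 000111101100110

Compute s = H r^T mod 2 one row at a time:
  s_1 = 0 + 1 + 1 + 0 + 0 + 1 + 1 + 1 = 5 ≡ 1 (mod 2).
  s_2 = 1 + 1 + 1 + 1 + 0 + 1 + 1 + 1 = 7 ≡ 1 (mod 2).
  s_3 = 0 + 0 + 1 + 1 + 1 + 0 + 1 + 1 = 5 ≡ 1 (mod 2).
  s_4 = 0 + 0 + 1 + 1 + 1 + 0 + 1 + 1 = 5 ≡ 1 (mod 2).
s = (1, 1, 1, 1)^T — this equals column 15 of H (binary 1111), so error is at position 15.
Correct: flip bit 15 of r = 000111101100111 to get c = 000111101100110.


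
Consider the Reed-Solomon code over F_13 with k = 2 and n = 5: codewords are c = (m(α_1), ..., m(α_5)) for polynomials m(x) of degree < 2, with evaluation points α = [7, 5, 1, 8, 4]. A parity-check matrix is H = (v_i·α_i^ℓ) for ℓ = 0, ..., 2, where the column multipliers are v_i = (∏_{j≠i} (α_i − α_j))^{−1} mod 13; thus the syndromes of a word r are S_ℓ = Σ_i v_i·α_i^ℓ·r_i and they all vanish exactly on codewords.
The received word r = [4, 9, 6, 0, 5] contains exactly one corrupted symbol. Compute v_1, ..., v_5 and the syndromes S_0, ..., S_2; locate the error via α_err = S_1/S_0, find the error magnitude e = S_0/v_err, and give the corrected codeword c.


S = (3, 11, 10), error at position 4, error magnitude e = 5, c = [4, 9, 6, 8, 5].

Step 1: column multipliers v_i = (∏_{j≠i}(α_i − α_j))^{−1} mod 13.
  i = 1 (α = 7): (7−5)(7−1)(7−8)(7−4) = 2·6·(−1)·3 = −36 ≡ 3, so v_1 = 3^{−1} = 9 (mod 13).
  i = 2 (α = 5): (5−7)(5−1)(5−8)(5−4) = (−2)·4·(−3)·1 = 24 ≡ 11, so v_2 = 11^{−1} = 6 (mod 13).
  i = 3 (α = 1): (1−7)(1−5)(1−8)(1−4) = (−6)·(−4)·(−7)·(−3) = 504 ≡ 10, so v_3 = 10^{−1} = 4 (mod 13).
  i = 4 (α = 8): (8−7)(8−5)(8−1)(8−4) = 1·3·7·4 = 84 ≡ 6, so v_4 = 6^{−1} = 11 (mod 13).
  i = 5 (α = 4): (4−7)(4−5)(4−1)(4−8) = (−3)·(−1)·3·(−4) = −36 ≡ 3, so v_5 = 3^{−1} = 9 (mod 13).
  v = [9, 6, 4, 11, 9].
Step 2: syndromes of r = [4, 9, 6, 0, 5] (all sums mod 13).
  S_0 = Σ v_i r_i = 9·4 + 6·9 + 4·6 + 11·0 + 9·5 = 159 ≡ 3.
  S_1 = Σ v_i α_i r_i = 9·7·4 + 6·5·9 + 4·1·6 + 11·8·0 + 9·4·5 = 726 ≡ 11.
  α_i^2 mod 13 = [10, 12, 1, 12, 3].
  S_2 = Σ v_i α_i^2 r_i = 9·10·4 + 6·12·9 + 4·1·6 + 11·12·0 + 9·3·5 = 1167 ≡ 10.
  S = (3, 11, 10) ≠ 0, so r is not a codeword (an error is present).
Step 3: locate the error. For a single error e at position i, S_ℓ = v_i·e·α_i^ℓ, so α_err = S_1/S_0.
  S_0^{−1} = 3^{−1} = 9 (mod 13), so α_err = 11·9 = 99 ≡ 8 = α_4. Error position i = 4.
  Consistency check: S_2/S_1 = 10·6 = 60 ≡ 8 = α_err ✓ (single-error assumption holds).
Step 4: error magnitude e = S_0/v_4 = S_0·∏_{j≠4}(α_4 − α_j) = 3·6 = 18 ≡ 5 (mod 13).
Step 5: correct position 4: c_4 = r_4 − e = 0 − 5 ≡ 8 (mod 13). Hence c = [4, 9, 6, 8, 5].
  Check: interpolating c through the α_i gives m(x) = 2 + 4·x (degree < 2) with m(α_i) = c_i for every i, so c is indeed a codeword.


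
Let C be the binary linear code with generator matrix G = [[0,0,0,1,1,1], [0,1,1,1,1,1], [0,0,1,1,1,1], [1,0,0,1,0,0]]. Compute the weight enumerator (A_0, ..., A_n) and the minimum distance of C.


Weight distribution: A_0 = 1, A_1 = 2, A_2 = 2, A_3 = 4, A_4 = 5, A_5 = 2. Minimum distance d = 1.

Enumerate all 2^4 = 16 messages m ∈ F_2^4.
For each, compute codeword c = mG in F_2^6, then tally its weight.
  m = 0000 → c = 000000, weight = 0.
  m = 1000 → c = 000111, weight = 3.
  m = 0100 → c = 011111, weight = 5.
  m = 1100 → c = 011000, weight = 2.
  m = 0010 → c = 001111, weight = 4.
  m = 1010 → c = 001000, weight = 1.
  m = 0110 → c = 010000, weight = 1.
  m = 1110 → c = 010111, weight = 4.
  m = 0001 → c = 100100, weight = 2.
  m = 1001 → c = 100011, weight = 3.
  m = 0101 → c = 111011, weight = 5.
  m = 1101 → c = 111100, weight = 4.
  m = 0011 → c = 101011, weight = 4.
  m = 1011 → c = 101100, weight = 3.
  m = 0111 → c = 110100, weight = 3.
  m = 1111 → c = 110011, weight = 4.
Tally weights:
  weight 0: 1 codewords.
  weight 1: 2 codewords.
  weight 2: 2 codewords.
  weight 3: 4 codewords.
  weight 4: 5 codewords.
  weight 5: 2 codewords.
Minimum distance d = smallest w > 0 with A_w > 0 = 1.
Sanity: Σ A_w = 16 = 2^4 = 16 ✓.


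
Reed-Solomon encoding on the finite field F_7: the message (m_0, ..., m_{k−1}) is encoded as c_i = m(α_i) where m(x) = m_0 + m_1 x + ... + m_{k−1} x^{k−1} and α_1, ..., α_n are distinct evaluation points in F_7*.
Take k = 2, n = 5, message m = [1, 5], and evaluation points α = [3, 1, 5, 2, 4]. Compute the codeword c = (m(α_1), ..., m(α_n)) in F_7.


c = [2, 6, 5, 4, 0]

Message polynomial: m(x) = 1 + 5·x (mod 7).
For each evaluation point α_i, compute m(α_i) mod 7:
  α_1 = 3: Horner steps 5 → 2, so m(3) = 2.
  α_2 = 1: Horner steps 5 → 6, so m(1) = 6.
  α_3 = 5: Horner steps 5 → 5, so m(5) = 5.
  α_4 = 2: Horner steps 5 → 4, so m(2) = 4.
  α_5 = 4: Horner steps 5 → 0, so m(4) = 0.
Codeword c = [2, 6, 5, 4, 0] ∈ F_7^5.


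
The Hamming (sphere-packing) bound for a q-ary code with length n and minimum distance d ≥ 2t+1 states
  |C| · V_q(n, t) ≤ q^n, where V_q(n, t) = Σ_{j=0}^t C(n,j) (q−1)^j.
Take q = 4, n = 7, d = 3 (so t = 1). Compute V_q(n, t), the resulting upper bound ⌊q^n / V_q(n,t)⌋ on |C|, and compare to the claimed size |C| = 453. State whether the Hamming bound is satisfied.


V_q(n, t) = 22, q^n = 16384, Hamming bound = 744, |C| = 453 ≤ bound (satisfied).

Step 1: Compute V_q(n, t) = Σ_{j=0}^1 C(n, j) (q−1)^j.
  j = 0: C(7,0)·(3)^0 = 1·1 = 1.
  j = 1: C(7,1)·(3)^1 = 7·3 = 21.
  V_q(n, t) = 1 + 21 = 22.
Step 2: q^n = 4^7 = 16384.
Step 3: Hamming bound ⌊q^n / V_q(n,t)⌋ = ⌊16384/22⌋ = 744.
Step 4: Compare |C| = 453 to 744: satisfied.
The claimed |C| lies below the Hamming bound.


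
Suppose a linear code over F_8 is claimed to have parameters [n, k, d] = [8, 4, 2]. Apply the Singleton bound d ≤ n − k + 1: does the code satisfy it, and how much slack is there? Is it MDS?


Singleton RHS = n − k + 1 = 5, slack = 3, bound satisfied, not MDS.

Singleton bound: d ≤ n − k + 1.
Here n = 8, k = 4, so n − k + 1 = 5.
Given d = 2, check d ≤ 5: YES.
Slack = (n − k + 1) − d = 3.
The code is NOT MDS (slack = 3 > 0).
Description: the claimed parameters are [8, 4, 2]_8; such a code would be non-MDS.


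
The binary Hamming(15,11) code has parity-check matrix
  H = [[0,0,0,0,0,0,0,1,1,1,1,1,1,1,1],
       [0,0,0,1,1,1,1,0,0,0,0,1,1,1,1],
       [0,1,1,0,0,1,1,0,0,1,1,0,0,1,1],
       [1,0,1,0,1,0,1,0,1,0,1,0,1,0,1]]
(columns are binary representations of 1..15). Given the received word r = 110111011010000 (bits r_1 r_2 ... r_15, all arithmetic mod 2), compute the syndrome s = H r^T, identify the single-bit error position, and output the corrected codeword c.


s = (1, 1, 1, 0)^T, error position = 14, corrected codeword c = 110111011010010

Compute s = H r^T mod 2 one row at a time:
  s_1 = 1 + 1 + 0 + 1 + 0 + 0 + 0 + 0 = 3 ≡ 1 (mod 2).
  s_2 = 1 + 1 + 1 + 0 + 0 + 0 + 0 + 0 = 3 ≡ 1 (mod 2).
  s_3 = 1 + 0 + 1 + 0 + 0 + 1 + 0 + 0 = 3 ≡ 1 (mod 2).
  s_4 = 1 + 0 + 1 + 0 + 1 + 1 + 0 + 0 = 4 ≡ 0 (mod 2).
s = (1, 1, 1, 0)^T — this equals column 14 of H (binary 1110), so error is at position 14.
Correct: flip bit 14 of r = 110111011010000 to get c = 110111011010010.


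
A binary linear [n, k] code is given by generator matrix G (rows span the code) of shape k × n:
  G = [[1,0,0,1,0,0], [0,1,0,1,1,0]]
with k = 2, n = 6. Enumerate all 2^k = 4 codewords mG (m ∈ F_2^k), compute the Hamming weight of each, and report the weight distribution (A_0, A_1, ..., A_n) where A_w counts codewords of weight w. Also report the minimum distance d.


Weight distribution: A_0 = 1, A_2 = 1, A_3 = 2. Minimum distance d = 2.

Enumerate all 2^2 = 4 messages m ∈ F_2^2.
For each, compute codeword c = mG in F_2^6, then tally its weight.
  m = 00 → c = 000000, weight = 0.
  m = 10 → c = 100100, weight = 2.
  m = 01 → c = 010110, weight = 3.
  m = 11 → c = 110010, weight = 3.
Tally weights:
  weight 0: 1 codewords.
  weight 2: 1 codewords.
  weight 3: 2 codewords.
Minimum distance d = smallest w > 0 with A_w > 0 = 2.
Sanity: Σ A_w = 4 = 2^2 = 4 ✓.


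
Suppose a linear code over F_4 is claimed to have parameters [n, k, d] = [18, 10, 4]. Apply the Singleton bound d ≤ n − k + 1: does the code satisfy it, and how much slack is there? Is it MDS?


Singleton RHS = n − k + 1 = 9, slack = 5, bound satisfied, not MDS.

Singleton bound: d ≤ n − k + 1.
Here n = 18, k = 10, so n − k + 1 = 9.
Given d = 4, check d ≤ 9: YES.
Slack = (n − k + 1) − d = 5.
The code is NOT MDS (slack = 5 > 0).
Description: the claimed parameters are [18, 10, 4]_4; such a code would be non-MDS.


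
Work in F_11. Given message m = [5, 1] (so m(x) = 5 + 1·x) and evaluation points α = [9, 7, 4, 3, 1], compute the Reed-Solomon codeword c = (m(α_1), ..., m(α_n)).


c = [3, 1, 9, 8, 6]

Message polynomial: m(x) = 5 + 1·x (mod 11).
For each evaluation point α_i, compute m(α_i) mod 11:
  α_1 = 9: Horner steps 1 → 3, so m(9) = 3.
  α_2 = 7: Horner steps 1 → 1, so m(7) = 1.
  α_3 = 4: Horner steps 1 → 9, so m(4) = 9.
  α_4 = 3: Horner steps 1 → 8, so m(3) = 8.
  α_5 = 1: Horner steps 1 → 6, so m(1) = 6.
Codeword c = [3, 1, 9, 8, 6] ∈ F_11^5.


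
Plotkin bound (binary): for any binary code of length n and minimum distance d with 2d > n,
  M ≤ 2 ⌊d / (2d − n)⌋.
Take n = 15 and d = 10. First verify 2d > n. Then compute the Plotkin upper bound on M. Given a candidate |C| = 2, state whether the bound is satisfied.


Plotkin bound M ≤ 4; given |C| = 2 ≤ bound (satisfied).

Check applicability: 2d = 20, n = 15.
2d − n = 5 > 0, so Plotkin applies.
Compute d/(2d−n) = 10/5 ≈ 2.0000.
⌊d/(2d−n)⌋ = 2.
Plotkin bound: M ≤ 2·2 = 4.
Given |C| = 2, check: satisfied.
This |C| is below the Plotkin bound.


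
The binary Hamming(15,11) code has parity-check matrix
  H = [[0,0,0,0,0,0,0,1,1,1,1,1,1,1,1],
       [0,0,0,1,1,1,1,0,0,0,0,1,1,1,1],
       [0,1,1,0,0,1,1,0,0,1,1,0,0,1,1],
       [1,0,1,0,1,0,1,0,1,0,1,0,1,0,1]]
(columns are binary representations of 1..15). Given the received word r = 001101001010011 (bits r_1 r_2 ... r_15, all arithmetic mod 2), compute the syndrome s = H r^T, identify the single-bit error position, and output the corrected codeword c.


s = (0, 0, 1, 0)^T, error position = 2, corrected codeword c = 011101001010011

Compute s = H r^T mod 2 one row at a time:
  s_1 = 0 + 1 + 0 + 1 + 0 + 0 + 1 + 1 = 4 ≡ 0 (mod 2).
  s_2 = 1 + 0 + 1 + 0 + 0 + 0 + 1 + 1 = 4 ≡ 0 (mod 2).
  s_3 = 0 + 1 + 1 + 0 + 0 + 1 + 1 + 1 = 5 ≡ 1 (mod 2).
  s_4 = 0 + 1 + 0 + 0 + 1 + 1 + 0 + 1 = 4 ≡ 0 (mod 2).
s = (0, 0, 1, 0)^T — this equals column 2 of H (binary 0010), so error is at position 2.
Correct: flip bit 2 of r = 001101001010011 to get c = 011101001010011.


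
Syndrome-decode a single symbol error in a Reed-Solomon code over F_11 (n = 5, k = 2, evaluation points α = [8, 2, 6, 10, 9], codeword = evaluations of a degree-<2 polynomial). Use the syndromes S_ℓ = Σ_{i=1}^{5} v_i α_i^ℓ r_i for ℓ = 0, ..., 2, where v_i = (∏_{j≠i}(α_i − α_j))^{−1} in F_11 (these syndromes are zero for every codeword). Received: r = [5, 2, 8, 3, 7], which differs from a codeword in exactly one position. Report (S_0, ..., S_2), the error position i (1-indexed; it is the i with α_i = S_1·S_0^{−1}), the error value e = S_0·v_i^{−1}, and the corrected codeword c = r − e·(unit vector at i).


S = (8, 9, 6), error at position 1, error magnitude e = 5, c = [0, 2, 8, 3, 7].

Step 1: column multipliers v_i = (∏_{j≠i}(α_i − α_j))^{−1} mod 11.
  i = 1 (α = 8): (8−2)(8−6)(8−10)(8−9) = 6·2·(−2)·(−1) = 24 ≡ 2, so v_1 = 2^{−1} = 6 (mod 11).
  i = 2 (α = 2): (2−8)(2−6)(2−10)(2−9) = (−6)·(−4)·(−8)·(−7) = 1344 ≡ 2, so v_2 = 2^{−1} = 6 (mod 11).
  i = 3 (α = 6): (6−8)(6−2)(6−10)(6−9) = (−2)·4·(−4)·(−3) = −96 ≡ 3, so v_3 = 3^{−1} = 4 (mod 11).
  i = 4 (α = 10): (10−8)(10−2)(10−6)(10−9) = 2·8·4·1 = 64 ≡ 9, so v_4 = 9^{−1} = 5 (mod 11).
  i = 5 (α = 9): (9−8)(9−2)(9−6)(9−10) = 1·7·3·(−1) = −21 ≡ 1, so v_5 = 1^{−1} = 1 (mod 11).
  v = [6, 6, 4, 5, 1].
Step 2: syndromes of r = [5, 2, 8, 3, 7] (all sums mod 11).
  S_0 = Σ v_i r_i = 6·5 + 6·2 + 4·8 + 5·3 + 1·7 = 96 ≡ 8.
  S_1 = Σ v_i α_i r_i = 6·8·5 + 6·2·2 + 4·6·8 + 5·10·3 + 1·9·7 = 669 ≡ 9.
  α_i^2 mod 11 = [9, 4, 3, 1, 4].
  S_2 = Σ v_i α_i^2 r_i = 6·9·5 + 6·4·2 + 4·3·8 + 5·1·3 + 1·4·7 = 457 ≡ 6.
  S = (8, 9, 6) ≠ 0, so r is not a codeword (an error is present).
Step 3: locate the error. For a single error e at position i, S_ℓ = v_i·e·α_i^ℓ, so α_err = S_1/S_0.
  S_0^{−1} = 8^{−1} = 7 (mod 11), so α_err = 9·7 = 63 ≡ 8 = α_1. Error position i = 1.
  Consistency check: S_2/S_1 = 6·5 = 30 ≡ 8 = α_err ✓ (single-error assumption holds).
Step 4: error magnitude e = S_0/v_1 = S_0·∏_{j≠1}(α_1 − α_j) = 8·2 = 16 ≡ 5 (mod 11).
Step 5: correct position 1: c_1 = r_1 − e = 5 − 5 ≡ 0 (mod 11). Hence c = [0, 2, 8, 3, 7].
  Check: interpolating c through the α_i gives m(x) = 10 + 7·x (degree < 2) with m(α_i) = c_i for every i, so c is indeed a codeword.


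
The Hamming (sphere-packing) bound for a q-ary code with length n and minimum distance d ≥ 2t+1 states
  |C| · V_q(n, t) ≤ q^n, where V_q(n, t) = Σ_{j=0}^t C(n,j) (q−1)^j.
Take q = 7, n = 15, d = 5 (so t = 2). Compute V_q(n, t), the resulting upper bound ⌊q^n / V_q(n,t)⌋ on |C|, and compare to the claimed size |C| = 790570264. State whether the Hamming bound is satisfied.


V_q(n, t) = 3871, q^n = 4747561509943, Hamming bound = 1226443169, |C| = 790570264 ≤ bound (satisfied).

Step 1: Compute V_q(n, t) = Σ_{j=0}^2 C(n, j) (q−1)^j.
  j = 0: C(15,0)·(6)^0 = 1·1 = 1.
  j = 1: C(15,1)·(6)^1 = 15·6 = 90.
  j = 2: C(15,2)·(6)^2 = 105·36 = 3780.
  V_q(n, t) = 1 + 90 + 3780 = 3871.
Step 2: q^n = 7^15 = 4747561509943.
Step 3: Hamming bound ⌊q^n / V_q(n,t)⌋ = ⌊4747561509943/3871⌋ = 1226443169.
Step 4: Compare |C| = 790570264 to 1226443169: satisfied.
The claimed |C| lies below the Hamming bound.


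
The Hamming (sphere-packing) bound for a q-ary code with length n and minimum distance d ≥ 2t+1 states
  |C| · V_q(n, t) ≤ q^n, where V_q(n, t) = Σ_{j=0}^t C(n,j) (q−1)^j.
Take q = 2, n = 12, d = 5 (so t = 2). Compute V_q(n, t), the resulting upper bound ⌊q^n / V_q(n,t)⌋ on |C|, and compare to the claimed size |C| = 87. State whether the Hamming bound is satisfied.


V_q(n, t) = 79, q^n = 4096, Hamming bound = 51, |C| = 87 > bound (violated).

Step 1: Compute V_q(n, t) = Σ_{j=0}^2 C(n, j) (q−1)^j.
  j = 0: C(12,0)·(1)^0 = 1·1 = 1.
  j = 1: C(12,1)·(1)^1 = 12·1 = 12.
  j = 2: C(12,2)·(1)^2 = 66·1 = 66.
  V_q(n, t) = 1 + 12 + 66 = 79.
Step 2: q^n = 2^12 = 4096.
Step 3: Hamming bound ⌊q^n / V_q(n,t)⌋ = ⌊4096/79⌋ = 51.
Step 4: Compare |C| = 87 to 51: violated.
The claimed |C| lies above the Hamming bound, so no 2-ary code of length 12 with d ≥ 5 can have 87 codewords.


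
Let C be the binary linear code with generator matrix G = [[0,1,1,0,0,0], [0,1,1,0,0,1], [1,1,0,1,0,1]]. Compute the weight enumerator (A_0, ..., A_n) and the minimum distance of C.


Weight distribution: A_0 = 1, A_1 = 1, A_2 = 1, A_3 = 3, A_4 = 2. Minimum distance d = 1.

Enumerate all 2^3 = 8 messages m ∈ F_2^3.
For each, compute codeword c = mG in F_2^6, then tally its weight.
  m = 000 → c = 000000, weight = 0.
  m = 100 → c = 011000, weight = 2.
  m = 010 → c = 011001, weight = 3.
  m = 110 → c = 000001, weight = 1.
  m = 001 → c = 110101, weight = 4.
  m = 101 → c = 101101, weight = 4.
  m = 011 → c = 101100, weight = 3.
  m = 111 → c = 110100, weight = 3.
Tally weights:
  weight 0: 1 codewords.
  weight 1: 1 codewords.
  weight 2: 1 codewords.
  weight 3: 3 codewords.
  weight 4: 2 codewords.
Minimum distance d = smallest w > 0 with A_w > 0 = 1.
Sanity: Σ A_w = 8 = 2^3 = 8 ✓.


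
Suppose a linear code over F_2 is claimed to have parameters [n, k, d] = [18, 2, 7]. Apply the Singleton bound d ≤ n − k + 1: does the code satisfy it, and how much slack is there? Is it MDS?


Singleton RHS = n − k + 1 = 17, slack = 10, bound satisfied, not MDS.

Singleton bound: d ≤ n − k + 1.
Here n = 18, k = 2, so n − k + 1 = 17.
Given d = 7, check d ≤ 17: YES.
Slack = (n − k + 1) − d = 10.
The code is NOT MDS (slack = 10 > 0).
Description: the claimed parameters are [18, 2, 7]_2; such a code would be non-MDS.


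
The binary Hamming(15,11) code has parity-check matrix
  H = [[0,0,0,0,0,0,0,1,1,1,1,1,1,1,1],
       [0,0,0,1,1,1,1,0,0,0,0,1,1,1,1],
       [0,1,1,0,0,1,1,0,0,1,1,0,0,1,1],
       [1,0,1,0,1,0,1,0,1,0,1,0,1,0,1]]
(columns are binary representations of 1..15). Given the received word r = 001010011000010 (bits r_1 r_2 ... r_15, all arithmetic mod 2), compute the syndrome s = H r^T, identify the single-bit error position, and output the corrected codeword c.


s = (1, 0, 0, 1)^T, error position = 9, corrected codeword c = 001010010000010

Compute s = H r^T mod 2 one row at a time:
  s_1 = 1 + 1 + 0 + 0 + 0 + 0 + 1 + 0 = 3 ≡ 1 (mod 2).
  s_2 = 0 + 1 + 0 + 0 + 0 + 0 + 1 + 0 = 2 ≡ 0 (mod 2).
  s_3 = 0 + 1 + 0 + 0 + 0 + 0 + 1 + 0 = 2 ≡ 0 (mod 2).
  s_4 = 0 + 1 + 1 + 0 + 1 + 0 + 0 + 0 = 3 ≡ 1 (mod 2).
s = (1, 0, 0, 1)^T — this equals column 9 of H (binary 1001), so error is at position 9.
Correct: flip bit 9 of r = 001010011000010 to get c = 001010010000010.


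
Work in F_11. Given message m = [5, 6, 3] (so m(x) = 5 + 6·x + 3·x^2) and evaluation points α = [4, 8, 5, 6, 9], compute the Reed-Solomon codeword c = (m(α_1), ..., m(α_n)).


c = [0, 3, 0, 6, 5]

Message polynomial: m(x) = 5 + 6·x + 3·x^2 (mod 11).
For each evaluation point α_i, compute m(α_i) mod 11:
  α_1 = 4: Horner steps 3 → 7 → 0, so m(4) = 0.
  α_2 = 8: Horner steps 3 → 8 → 3, so m(8) = 3.
  α_3 = 5: Horner steps 3 → 10 → 0, so m(5) = 0.
  α_4 = 6: Horner steps 3 → 2 → 6, so m(6) = 6.
  α_5 = 9: Horner steps 3 → 0 → 5, so m(9) = 5.
Codeword c = [0, 3, 0, 6, 5] ∈ F_11^5.


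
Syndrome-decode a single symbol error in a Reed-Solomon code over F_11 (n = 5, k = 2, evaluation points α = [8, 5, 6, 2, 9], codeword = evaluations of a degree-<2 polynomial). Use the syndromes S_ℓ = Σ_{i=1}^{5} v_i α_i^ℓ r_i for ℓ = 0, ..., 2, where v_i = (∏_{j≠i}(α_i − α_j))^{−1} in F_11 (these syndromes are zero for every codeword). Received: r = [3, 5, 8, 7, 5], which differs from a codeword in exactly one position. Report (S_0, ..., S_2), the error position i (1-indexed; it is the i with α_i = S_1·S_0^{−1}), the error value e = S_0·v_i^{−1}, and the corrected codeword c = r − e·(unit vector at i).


S = (3, 5, 1), error at position 5, error magnitude e = 10, c = [3, 5, 8, 7, 6].

Step 1: column multipliers v_i = (∏_{j≠i}(α_i − α_j))^{−1} mod 11.
  i = 1 (α = 8): (8−5)(8−6)(8−2)(8−9) = 3·2·6·(−1) = −36 ≡ 8, so v_1 = 8^{−1} = 7 (mod 11).
  i = 2 (α = 5): (5−8)(5−6)(5−2)(5−9) = (−3)·(−1)·3·(−4) = −36 ≡ 8, so v_2 = 8^{−1} = 7 (mod 11).
  i = 3 (α = 6): (6−8)(6−5)(6−2)(6−9) = (−2)·1·4·(−3) = 24 ≡ 2, so v_3 = 2^{−1} = 6 (mod 11).
  i = 4 (α = 2): (2−8)(2−5)(2−6)(2−9) = (−6)·(−3)·(−4)·(−7) = 504 ≡ 9, so v_4 = 9^{−1} = 5 (mod 11).
  i = 5 (α = 9): (9−8)(9−5)(9−6)(9−2) = 1·4·3·7 = 84 ≡ 7, so v_5 = 7^{−1} = 8 (mod 11).
  v = [7, 7, 6, 5, 8].
Step 2: syndromes of r = [3, 5, 8, 7, 5] (all sums mod 11).
  S_0 = Σ v_i r_i = 7·3 + 7·5 + 6·8 + 5·7 + 8·5 = 179 ≡ 3.
  S_1 = Σ v_i α_i r_i = 7·8·3 + 7·5·5 + 6·6·8 + 5·2·7 + 8·9·5 = 1061 ≡ 5.
  α_i^2 mod 11 = [9, 3, 3, 4, 4].
  S_2 = Σ v_i α_i^2 r_i = 7·9·3 + 7·3·5 + 6·3·8 + 5·4·7 + 8·4·5 = 738 ≡ 1.
  S = (3, 5, 1) ≠ 0, so r is not a codeword (an error is present).
Step 3: locate the error. For a single error e at position i, S_ℓ = v_i·e·α_i^ℓ, so α_err = S_1/S_0.
  S_0^{−1} = 3^{−1} = 4 (mod 11), so α_err = 5·4 = 20 ≡ 9 = α_5. Error position i = 5.
  Consistency check: S_2/S_1 = 1·9 = 9 ≡ 9 = α_err ✓ (single-error assumption holds).
Step 4: error magnitude e = S_0/v_5 = S_0·∏_{j≠5}(α_5 − α_j) = 3·7 = 21 ≡ 10 (mod 11).
Step 5: correct position 5: c_5 = r_5 − e = 5 − 10 ≡ 6 (mod 11). Hence c = [3, 5, 8, 7, 6].
  Check: interpolating c through the α_i gives m(x) = 1 + 3·x (degree < 2) with m(α_i) = c_i for every i, so c is indeed a codeword.


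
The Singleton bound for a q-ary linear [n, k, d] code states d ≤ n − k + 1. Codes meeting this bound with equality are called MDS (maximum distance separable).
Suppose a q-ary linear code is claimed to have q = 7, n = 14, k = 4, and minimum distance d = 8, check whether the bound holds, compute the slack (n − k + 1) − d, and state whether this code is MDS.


Singleton RHS = n − k + 1 = 11, slack = 3, bound satisfied, not MDS.

Singleton bound: d ≤ n − k + 1.
Here n = 14, k = 4, so n − k + 1 = 11.
Given d = 8, check d ≤ 11: YES.
Slack = (n − k + 1) − d = 3.
The code is NOT MDS (slack = 3 > 0).
Description: the claimed parameters are [14, 4, 8]_7; such a code would be non-MDS.


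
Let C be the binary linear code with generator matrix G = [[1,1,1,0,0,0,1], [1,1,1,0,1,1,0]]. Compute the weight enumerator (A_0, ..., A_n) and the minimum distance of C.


Weight distribution: A_0 = 1, A_3 = 1, A_4 = 1, A_5 = 1. Minimum distance d = 3.

Enumerate all 2^2 = 4 messages m ∈ F_2^2.
For each, compute codeword c = mG in F_2^7, then tally its weight.
  m = 00 → c = 0000000, weight = 0.
  m = 10 → c = 1110001, weight = 4.
  m = 01 → c = 1110110, weight = 5.
  m = 11 → c = 0000111, weight = 3.
Tally weights:
  weight 0: 1 codewords.
  weight 3: 1 codewords.
  weight 4: 1 codewords.
  weight 5: 1 codewords.
Minimum distance d = smallest w > 0 with A_w > 0 = 3.
Sanity: Σ A_w = 4 = 2^2 = 4 ✓.


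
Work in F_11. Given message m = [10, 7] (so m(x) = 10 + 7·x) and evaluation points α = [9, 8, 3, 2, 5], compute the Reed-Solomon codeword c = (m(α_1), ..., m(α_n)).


c = [7, 0, 9, 2, 1]

Message polynomial: m(x) = 10 + 7·x (mod 11).
For each evaluation point α_i, compute m(α_i) mod 11:
  α_1 = 9: Horner steps 7 → 7, so m(9) = 7.
  α_2 = 8: Horner steps 7 → 0, so m(8) = 0.
  α_3 = 3: Horner steps 7 → 9, so m(3) = 9.
  α_4 = 2: Horner steps 7 → 2, so m(2) = 2.
  α_5 = 5: Horner steps 7 → 1, so m(5) = 1.
Codeword c = [7, 0, 9, 2, 1] ∈ F_11^5.


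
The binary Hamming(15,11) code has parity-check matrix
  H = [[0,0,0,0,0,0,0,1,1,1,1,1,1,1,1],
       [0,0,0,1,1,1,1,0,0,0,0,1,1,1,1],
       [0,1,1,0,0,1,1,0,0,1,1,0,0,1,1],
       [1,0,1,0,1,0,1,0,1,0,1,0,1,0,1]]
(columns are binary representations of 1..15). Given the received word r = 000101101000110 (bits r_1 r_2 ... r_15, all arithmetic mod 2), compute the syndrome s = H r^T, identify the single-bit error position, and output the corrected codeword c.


s = (1, 1, 1, 1)^T, error position = 15, corrected codeword c = 000101101000111

Compute s = H r^T mod 2 one row at a time:
  s_1 = 0 + 1 + 0 + 0 + 0 + 1 + 1 + 0 = 3 ≡ 1 (mod 2).
  s_2 = 1 + 0 + 1 + 1 + 0 + 1 + 1 + 0 = 5 ≡ 1 (mod 2).
  s_3 = 0 + 0 + 1 + 1 + 0 + 0 + 1 + 0 = 3 ≡ 1 (mod 2).
  s_4 = 0 + 0 + 0 + 1 + 1 + 0 + 1 + 0 = 3 ≡ 1 (mod 2).
s = (1, 1, 1, 1)^T — this equals column 15 of H (binary 1111), so error is at position 15.
Correct: flip bit 15 of r = 000101101000110 to get c = 000101101000111.


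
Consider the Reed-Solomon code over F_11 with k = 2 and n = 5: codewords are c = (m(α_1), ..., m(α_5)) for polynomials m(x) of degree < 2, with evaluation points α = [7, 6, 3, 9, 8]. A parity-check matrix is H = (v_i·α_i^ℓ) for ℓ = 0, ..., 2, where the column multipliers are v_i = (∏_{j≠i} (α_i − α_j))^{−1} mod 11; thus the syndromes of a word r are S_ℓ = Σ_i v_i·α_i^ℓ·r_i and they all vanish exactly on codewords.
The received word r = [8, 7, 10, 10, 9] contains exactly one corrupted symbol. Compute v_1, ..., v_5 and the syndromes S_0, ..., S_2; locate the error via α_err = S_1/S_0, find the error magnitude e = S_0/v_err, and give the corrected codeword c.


S = (9, 5, 4), error at position 3, error magnitude e = 6, c = [8, 7, 4, 10, 9].

Step 1: column multipliers v_i = (∏_{j≠i}(α_i − α_j))^{−1} mod 11.
  i = 1 (α = 7): (7−6)(7−3)(7−9)(7−8) = 1·4·(−2)·(−1) = 8 ≡ 8, so v_1 = 8^{−1} = 7 (mod 11).
  i = 2 (α = 6): (6−7)(6−3)(6−9)(6−8) = (−1)·3·(−3)·(−2) = −18 ≡ 4, so v_2 = 4^{−1} = 3 (mod 11).
  i = 3 (α = 3): (3−7)(3−6)(3−9)(3−8) = (−4)·(−3)·(−6)·(−5) = 360 ≡ 8, so v_3 = 8^{−1} = 7 (mod 11).
  i = 4 (α = 9): (9−7)(9−6)(9−3)(9−8) = 2·3·6·1 = 36 ≡ 3, so v_4 = 3^{−1} = 4 (mod 11).
  i = 5 (α = 8): (8−7)(8−6)(8−3)(8−9) = 1·2·5·(−1) = −10 ≡ 1, so v_5 = 1^{−1} = 1 (mod 11).
  v = [7, 3, 7, 4, 1].
Step 2: syndromes of r = [8, 7, 10, 10, 9] (all sums mod 11).
  S_0 = Σ v_i r_i = 7·8 + 3·7 + 7·10 + 4·10 + 1·9 = 196 ≡ 9.
  S_1 = Σ v_i α_i r_i = 7·7·8 + 3·6·7 + 7·3·10 + 4·9·10 + 1·8·9 = 1160 ≡ 5.
  α_i^2 mod 11 = [5, 3, 9, 4, 9].
  S_2 = Σ v_i α_i^2 r_i = 7·5·8 + 3·3·7 + 7·9·10 + 4·4·10 + 1·9·9 = 1214 ≡ 4.
  S = (9, 5, 4) ≠ 0, so r is not a codeword (an error is present).
Step 3: locate the error. For a single error e at position i, S_ℓ = v_i·e·α_i^ℓ, so α_err = S_1/S_0.
  S_0^{−1} = 9^{−1} = 5 (mod 11), so α_err = 5·5 = 25 ≡ 3 = α_3. Error position i = 3.
  Consistency check: S_2/S_1 = 4·9 = 36 ≡ 3 = α_err ✓ (single-error assumption holds).
Step 4: error magnitude e = S_0/v_3 = S_0·∏_{j≠3}(α_3 − α_j) = 9·8 = 72 ≡ 6 (mod 11).
Step 5: correct position 3: c_3 = r_3 − e = 10 − 6 ≡ 4 (mod 11). Hence c = [8, 7, 4, 10, 9].
  Check: interpolating c through the α_i gives m(x) = 1 + 1·x (degree < 2) with m(α_i) = c_i for every i, so c is indeed a codeword.


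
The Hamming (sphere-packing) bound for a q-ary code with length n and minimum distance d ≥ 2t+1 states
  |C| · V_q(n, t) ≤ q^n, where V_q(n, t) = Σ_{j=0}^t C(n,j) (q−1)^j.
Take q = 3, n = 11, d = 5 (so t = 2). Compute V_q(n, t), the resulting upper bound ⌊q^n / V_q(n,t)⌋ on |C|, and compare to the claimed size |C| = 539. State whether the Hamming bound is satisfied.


V_q(n, t) = 243, q^n = 177147, Hamming bound = 729, |C| = 539 ≤ bound (satisfied).

Step 1: Compute V_q(n, t) = Σ_{j=0}^2 C(n, j) (q−1)^j.
  j = 0: C(11,0)·(2)^0 = 1·1 = 1.
  j = 1: C(11,1)·(2)^1 = 11·2 = 22.
  j = 2: C(11,2)·(2)^2 = 55·4 = 220.
  V_q(n, t) = 1 + 22 + 220 = 243.
Step 2: q^n = 3^11 = 177147.
Step 3: Hamming bound ⌊q^n / V_q(n,t)⌋ = ⌊177147/243⌋ = 729.
Step 4: Compare |C| = 539 to 729: satisfied.
The claimed |C| lies below the Hamming bound.


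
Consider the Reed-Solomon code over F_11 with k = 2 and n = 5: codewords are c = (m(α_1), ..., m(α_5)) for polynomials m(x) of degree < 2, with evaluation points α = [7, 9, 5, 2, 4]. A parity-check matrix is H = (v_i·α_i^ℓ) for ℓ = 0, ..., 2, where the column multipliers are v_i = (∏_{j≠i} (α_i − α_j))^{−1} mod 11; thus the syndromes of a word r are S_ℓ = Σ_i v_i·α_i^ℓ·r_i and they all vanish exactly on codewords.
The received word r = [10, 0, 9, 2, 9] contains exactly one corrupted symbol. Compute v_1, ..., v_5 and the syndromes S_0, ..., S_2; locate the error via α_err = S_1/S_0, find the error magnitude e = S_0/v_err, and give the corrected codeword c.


S = (2, 8, 10), error at position 5, error magnitude e = 6, c = [10, 0, 9, 2, 3].

Step 1: column multipliers v_i = (∏_{j≠i}(α_i − α_j))^{−1} mod 11.
  i = 1 (α = 7): (7−9)(7−5)(7−2)(7−4) = (−2)·2·5·3 = −60 ≡ 6, so v_1 = 6^{−1} = 2 (mod 11).
  i = 2 (α = 9): (9−7)(9−5)(9−2)(9−4) = 2·4·7·5 = 280 ≡ 5, so v_2 = 5^{−1} = 9 (mod 11).
  i = 3 (α = 5): (5−7)(5−9)(5−2)(5−4) = (−2)·(−4)·3·1 = 24 ≡ 2, so v_3 = 2^{−1} = 6 (mod 11).
  i = 4 (α = 2): (2−7)(2−9)(2−5)(2−4) = (−5)·(−7)·(−3)·(−2) = 210 ≡ 1, so v_4 = 1^{−1} = 1 (mod 11).
  i = 5 (α = 4): (4−7)(4−9)(4−5)(4−2) = (−3)·(−5)·(−1)·2 = −30 ≡ 3, so v_5 = 3^{−1} = 4 (mod 11).
  v = [2, 9, 6, 1, 4].
Step 2: syndromes of r = [10, 0, 9, 2, 9] (all sums mod 11).
  S_0 = Σ v_i r_i = 2·10 + 9·0 + 6·9 + 1·2 + 4·9 = 112 ≡ 2.
  S_1 = Σ v_i α_i r_i = 2·7·10 + 9·9·0 + 6·5·9 + 1·2·2 + 4·4·9 = 558 ≡ 8.
  α_i^2 mod 11 = [5, 4, 3, 4, 5].
  S_2 = Σ v_i α_i^2 r_i = 2·5·10 + 9·4·0 + 6·3·9 + 1·4·2 + 4·5·9 = 450 ≡ 10.
  S = (2, 8, 10) ≠ 0, so r is not a codeword (an error is present).
Step 3: locate the error. For a single error e at position i, S_ℓ = v_i·e·α_i^ℓ, so α_err = S_1/S_0.
  S_0^{−1} = 2^{−1} = 6 (mod 11), so α_err = 8·6 = 48 ≡ 4 = α_5. Error position i = 5.
  Consistency check: S_2/S_1 = 10·7 = 70 ≡ 4 = α_err ✓ (single-error assumption holds).
Step 4: error magnitude e = S_0/v_5 = S_0·∏_{j≠5}(α_5 − α_j) = 2·3 = 6 ≡ 6 (mod 11).
Step 5: correct position 5: c_5 = r_5 − e = 9 − 6 ≡ 3 (mod 11). Hence c = [10, 0, 9, 2, 3].
  Check: interpolating c through the α_i gives m(x) = 1 + 6·x (degree < 2) with m(α_i) = c_i for every i, so c is indeed a codeword.
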